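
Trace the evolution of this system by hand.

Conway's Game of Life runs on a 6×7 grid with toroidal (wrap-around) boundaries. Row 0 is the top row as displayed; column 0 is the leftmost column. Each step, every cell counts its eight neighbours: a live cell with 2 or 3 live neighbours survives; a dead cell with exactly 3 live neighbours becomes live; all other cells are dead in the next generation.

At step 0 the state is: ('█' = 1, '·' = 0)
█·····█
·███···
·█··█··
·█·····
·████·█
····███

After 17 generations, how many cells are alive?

12

0) █·····█
·███···
·█··█··
·█·····
·████·█
····███
1) █████·█
·███···
██·█···
·█··██·
·████·█
·██·█··
2) ····██·
······█
█··█···
·····██
·······
······█
3) ·····██
····███
█····█·
······█
·····██
·····█·
4) ·······
█···█··
█···█··
█······
·····██
····█··
5) ·······
·······
██····█
█····█·
·····██
·····█·
6) ·······
█······
██····█
·█···█·
····██·
·····██
7) ······█
██····█
·█····█
·█··██·
····█··
····███
8) ·······
·█···██
·██···█
█···██·
···█··█
····█·█
9) █·····█
·██··██
·██·█··
██████·
█··█··█
·····█·
10) ██·····
··██·██
·······
·····█·
█··█···
·····█·
11) ███·██·
███···█
····███
·······
····█·█
██····█
12) ···█·█·
··█····
·█···██
····█·█
·····██
··███··
13) ·······
··█·███
█····██
····█··
······█
··██··█
14) ··█·█·█
█···█··
█··█···
█······
···█·█·
·······
15) ···█·█·
██··███
██····█
····█·█
·······
···███·
16) █·██···
·██·█··
·█··█··
·····██
···█···
···█·█·
17) ·······
█···█··
█████··
····██·
·····██
···█···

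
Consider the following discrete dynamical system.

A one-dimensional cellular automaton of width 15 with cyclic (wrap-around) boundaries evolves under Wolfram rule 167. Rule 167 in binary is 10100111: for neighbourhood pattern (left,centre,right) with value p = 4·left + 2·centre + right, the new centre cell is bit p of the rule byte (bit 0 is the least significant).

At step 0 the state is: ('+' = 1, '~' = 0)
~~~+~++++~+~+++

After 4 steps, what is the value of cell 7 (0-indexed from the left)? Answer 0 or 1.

0

0) ~~~+~++++~+~+++
1) ~++++~++~+++~+~
2) +~++~+~~+~+~++~
3) ++~~++~+++++~~+
4) +~~+~~+~+++~~+~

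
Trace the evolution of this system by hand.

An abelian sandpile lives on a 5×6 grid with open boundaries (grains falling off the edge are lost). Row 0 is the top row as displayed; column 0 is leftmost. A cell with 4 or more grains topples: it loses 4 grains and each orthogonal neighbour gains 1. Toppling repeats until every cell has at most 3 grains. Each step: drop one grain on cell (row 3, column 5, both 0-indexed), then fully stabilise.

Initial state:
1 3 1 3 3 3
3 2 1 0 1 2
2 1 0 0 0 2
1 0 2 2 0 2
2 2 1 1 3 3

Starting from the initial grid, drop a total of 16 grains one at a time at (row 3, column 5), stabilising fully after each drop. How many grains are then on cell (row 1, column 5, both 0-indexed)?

3

0) 1 3 1 3 3 3
3 2 1 0 1 2
2 1 0 0 0 2
1 0 2 2 0 2
2 2 1 1 3 3
1) 1 3 1 3 3 3
3 2 1 0 1 2
2 1 0 0 0 2
1 0 2 2 0 3
2 2 1 1 3 3
2) 1 3 1 3 3 3
3 2 1 0 1 2
2 1 0 0 0 3
1 0 2 2 2 1
2 2 1 2 0 1
3) 1 3 1 3 3 3
3 2 1 0 1 2
2 1 0 0 0 3
1 0 2 2 2 2
2 2 1 2 0 1
4) 1 3 1 3 3 3
3 2 1 0 1 2
2 1 0 0 0 3
1 0 2 2 2 3
2 2 1 2 0 1
5) 1 3 1 3 3 3
3 2 1 0 1 3
2 1 0 0 1 0
1 0 2 2 3 1
2 2 1 2 0 2
6) 1 3 1 3 3 3
3 2 1 0 1 3
2 1 0 0 1 0
1 0 2 2 3 2
2 2 1 2 0 2
7) 1 3 1 3 3 3
3 2 1 0 1 3
2 1 0 0 1 0
1 0 2 2 3 3
2 2 1 2 0 2
8) 1 3 1 3 3 3
3 2 1 0 1 3
2 1 0 0 2 1
1 0 2 3 0 1
2 2 1 2 1 3
9) 1 3 1 3 3 3
3 2 1 0 1 3
2 1 0 0 2 1
1 0 2 3 0 2
2 2 1 2 1 3
10) 1 3 1 3 3 3
3 2 1 0 1 3
2 1 0 0 2 1
1 0 2 3 0 3
2 2 1 2 1 3
11) 1 3 1 3 3 3
3 2 1 0 1 3
2 1 0 0 2 2
1 0 2 3 1 1
2 2 1 2 2 0
12) 1 3 1 3 3 3
3 2 1 0 1 3
2 1 0 0 2 2
1 0 2 3 1 2
2 2 1 2 2 0
13) 1 3 1 3 3 3
3 2 1 0 1 3
2 1 0 0 2 2
1 0 2 3 1 3
2 2 1 2 2 0
14) 1 3 1 3 3 3
3 2 1 0 1 3
2 1 0 0 2 3
1 0 2 3 2 0
2 2 1 2 2 1
15) 1 3 1 3 3 3
3 2 1 0 1 3
2 1 0 0 2 3
1 0 2 3 2 1
2 2 1 2 2 1
16) 1 3 1 3 3 3
3 2 1 0 1 3
2 1 0 0 2 3
1 0 2 3 2 2
2 2 1 2 2 1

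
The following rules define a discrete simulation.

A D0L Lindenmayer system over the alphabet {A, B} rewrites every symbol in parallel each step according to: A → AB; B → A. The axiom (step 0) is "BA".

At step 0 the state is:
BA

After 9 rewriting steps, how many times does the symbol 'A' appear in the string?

89

0) BA
1) AAB
2) ABABA
3) ABAABAAB
4) ABAABABAABABA
5) ABAABABAABAABABAABAAB
6) ABAABABAABAABABAABABAABAABABAABABA
7) ABAABABAABAABABAABABAABAABABAABAABABAABABAABAABABAABAAB
8) ABAABABAABAABABAABABAABAABABAABAABABAABABAABAABABAABABAABAABABAABAABABAABABAABAABABAABABA
9) ABAABABAABAABABAABABAABAABABAABAABABAABABAABAABABAABABAABA…AABABAABABAABAABABAABABAABAABABAABAABABAABABAABAABABAABAAB  (len 144)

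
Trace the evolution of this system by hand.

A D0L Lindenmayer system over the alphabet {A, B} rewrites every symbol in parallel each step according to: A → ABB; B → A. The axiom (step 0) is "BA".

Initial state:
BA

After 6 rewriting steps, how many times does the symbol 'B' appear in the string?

64

k=0  BA
k=1  AABB
k=2  ABBABBAA
k=3  ABBAAABBAAABBABB
k=4  ABBAAABBABBABBAAABBABBABBAAABBAA
k=5  ABBAAABBABBABBAAABBAAABBAAABBABBABBAAABBAAABBAAABBABBABBAAABBABB
k=6  ABBAAABBABBABBAAABBAAABBAAABBABBABBAAABBABBABBAAABBABBABBA…BBABBABBAAABBABBABBAAABBABBABBAAABBAAABBAAABBABBABBAAABBAA  (len 128)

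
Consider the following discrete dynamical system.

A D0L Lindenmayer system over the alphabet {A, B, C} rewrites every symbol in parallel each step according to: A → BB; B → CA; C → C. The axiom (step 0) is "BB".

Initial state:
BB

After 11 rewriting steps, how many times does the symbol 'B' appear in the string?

t=0: BB
t=1: CACA
t=2: CBBCBB
t=3: CCACACCACA
t=4: CCBBCBBCCBBCBB
t=5: CCCACACCACACCCACACCACA
t=6: CCCBBCBBCCBBCBBCCCBBCBBCCBBCBB
t=7: CCCCACACCACACCCACACCACACCCCACACCACACCCACACCACA
t=8: CCCCBBCBBCCBBCBBCCCBBCBBCCBBCBBCCCCBBCBBCCBBCBBCCCBBCBBCCBBCBB
t=9: CCCCCACACCACACCCACACCACACCCCACACCACACCCACACCACACCCCCACACCACACCCACACCACACCCCACACCACACCCACACCACA
t=10: CCCCCBBCBBCCBBCBBCCCBBCBBCCBBCBBCCCCBBCBBCCBBCBBCCCBBCBBCC…BBCBBCCBBCBBCCCBBCBBCCBBCBBCCCCBBCBBCCBBCBBCCCBBCBBCCBBCBB  (len 126)
t=11: CCCCCCACACCACACCCACACCACACCCCACACCACACCCACACCACACCCCCACACC…CCCACACCACACCCCCACACCACACCCACACCACACCCCACACCACACCCACACCACA  (len 190)

0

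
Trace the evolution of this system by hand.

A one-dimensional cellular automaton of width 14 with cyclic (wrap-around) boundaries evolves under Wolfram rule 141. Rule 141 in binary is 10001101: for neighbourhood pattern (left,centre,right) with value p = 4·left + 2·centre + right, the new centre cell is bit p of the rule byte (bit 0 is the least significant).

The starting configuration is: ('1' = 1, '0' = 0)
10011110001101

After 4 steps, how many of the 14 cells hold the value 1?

6

gen 0: 10011110001101
gen 1: 00011100101001
gen 2: 01011000101001
gen 3: 01010010101001
gen 4: 01010010101001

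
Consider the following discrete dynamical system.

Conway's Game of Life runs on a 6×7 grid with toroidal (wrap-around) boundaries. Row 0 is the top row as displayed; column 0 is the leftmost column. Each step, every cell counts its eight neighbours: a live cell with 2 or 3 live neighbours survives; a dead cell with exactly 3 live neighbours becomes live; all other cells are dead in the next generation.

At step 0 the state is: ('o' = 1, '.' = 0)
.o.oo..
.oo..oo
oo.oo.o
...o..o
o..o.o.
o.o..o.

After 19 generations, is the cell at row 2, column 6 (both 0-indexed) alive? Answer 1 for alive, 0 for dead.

[0] .o.oo..
.oo..oo
oo.oo.o
...o..o
o..o.o.
o.o..o.
[1] ...oo..
......o
.o.oo..
.o.o...
oooo.o.
o.o..o.
[2] ...oooo
..o..o.
o..oo..
.......
o..o...
o....o.
[3] ...o...
..o....
...oo..
...oo..
......o
o..o.o.
[4] ..ooo..
..o.o..
..o.o..
...ooo.
...o.oo
....o.o
[5] ..o.o..
.oo.oo.
..o....
..o...o
...o..o
..o...o
[6] ..o.o..
.oo.oo.
..o..o.
..oo...
o.oo.oo
..o..o.
[7] ..o.o..
.oo.oo.
.....o.
.....o.
.....oo
..o..o.
[8] ..o.o..
.oo.oo.
.....oo
....oo.
....ooo
...oooo
[9] .oo...o
.oo.o.o
...o..o
.......
.......
......o
[10] .ooo..o
.o....o
o.oo.o.
.......
.......
o......
[11] .oo...o
....ooo
ooo...o
.......
.......
ooo....
[12] ..oo..o
...o...
oo....o
oo.....
.o.....
o.o....
[13] .ooo...
.o.o..o
.oo...o
..o...o
..o....
o.oo...
[14] ....o..
...o...
.o.o.oo
o.oo...
..o....
.......
[15] .......
..oo.o.
oo.o..o
o..oo.o
.ooo...
.......
[16] .......
ooooo.o
.o.....
....ooo
ooooo..
..o....
[17] o......
oooo...
.o.....
....ooo
ooo.o.o
..o....
[18] o..o...
o.o....
.o.oooo
..ooo.o
ooo.o.o
..oo..o
[19] o..o..o
o.o..o.
.o....o
.......
....o.o
....ooo

1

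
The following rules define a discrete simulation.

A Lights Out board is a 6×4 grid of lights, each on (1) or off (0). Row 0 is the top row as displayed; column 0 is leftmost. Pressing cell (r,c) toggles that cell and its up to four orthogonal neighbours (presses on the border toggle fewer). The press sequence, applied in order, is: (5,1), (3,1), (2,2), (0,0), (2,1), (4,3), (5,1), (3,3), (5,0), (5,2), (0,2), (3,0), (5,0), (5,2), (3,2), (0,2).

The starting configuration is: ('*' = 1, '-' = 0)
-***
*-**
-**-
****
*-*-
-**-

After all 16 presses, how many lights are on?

step 0: -***
*-**
-**-
****
*-*-
-**-
step 1: -***
*-**
-**-
****
***-
*---
step 2: -***
*-**
--*-
---*
*-*-
*---
step 3: -***
*--*
-*-*
--**
*-*-
*---
step 4: *-**
---*
-*-*
--**
*-*-
*---
step 5: *-**
-*-*
*-**
-***
*-*-
*---
step 6: *-**
-*-*
*-**
-**-
*--*
*--*
step 7: *-**
-*-*
*-**
-**-
**-*
-***
step 8: *-**
-*-*
*-*-
-*-*
**--
-***
step 9: *-**
-*-*
*-*-
-*-*
-*--
*-**
step 10: *-**
-*-*
*-*-
-*-*
-**-
**--
step 11: **--
-***
*-*-
-*-*
-**-
**--
step 12: **--
-***
--*-
*--*
***-
**--
step 13: **--
-***
--*-
*--*
-**-
----
step 14: **--
-***
--*-
*--*
-*--
-***
step 15: **--
-***
----
***-
-**-
-***
step 16: *-**
-*-*
----
***-
-**-
-***

13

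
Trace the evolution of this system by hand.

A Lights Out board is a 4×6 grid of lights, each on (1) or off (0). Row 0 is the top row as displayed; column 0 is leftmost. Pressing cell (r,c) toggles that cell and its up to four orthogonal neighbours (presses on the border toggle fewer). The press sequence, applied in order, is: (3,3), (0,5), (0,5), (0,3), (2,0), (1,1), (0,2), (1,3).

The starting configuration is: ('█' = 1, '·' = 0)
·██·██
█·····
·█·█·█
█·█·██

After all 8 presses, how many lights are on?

14

[0] ·██·██
█·····
·█·█·█
█·█·██
[1] ·██·██
█·····
·█···█
█··█·█
[2] ·██···
█····█
·█···█
█··█·█
[3] ·██·██
█·····
·█···█
█··█·█
[4] ·█·█·█
█··█··
·█···█
█··█·█
[5] ·█·█·█
···█··
█····█
···█·█
[6] ···█·█
████··
██···█
···█·█
[7] ·██··█
██·█··
██···█
···█·█
[8] ·███·█
███·█·
██·█·█
···█·█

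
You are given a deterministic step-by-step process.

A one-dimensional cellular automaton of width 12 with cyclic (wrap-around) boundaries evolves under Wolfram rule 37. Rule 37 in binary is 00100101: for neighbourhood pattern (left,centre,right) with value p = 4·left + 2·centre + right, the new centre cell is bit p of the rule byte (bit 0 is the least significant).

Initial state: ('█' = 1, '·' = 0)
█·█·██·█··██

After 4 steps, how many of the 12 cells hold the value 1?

k=0  █·█·██·█··██
k=1  ·███··██····
k=2  ·········███
k=3  ·███████····
k=4  ·········███

3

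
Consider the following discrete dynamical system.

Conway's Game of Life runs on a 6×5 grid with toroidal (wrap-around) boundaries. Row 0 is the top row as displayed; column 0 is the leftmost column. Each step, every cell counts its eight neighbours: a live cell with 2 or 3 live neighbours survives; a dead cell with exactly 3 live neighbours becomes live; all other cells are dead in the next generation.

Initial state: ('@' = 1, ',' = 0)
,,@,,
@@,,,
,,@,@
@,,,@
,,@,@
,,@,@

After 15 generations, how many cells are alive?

4

step 0: ,,@,,
@@,,,
,,@,@
@,,,@
,,@,@
,,@,@
step 1: @,@@,
@@@@,
,,,@@
@@,,@
,@,,@
,@@,,
step 2: @,,,,
@,,,,
,,,,,
,@@,,
,,,@@
,,,,@
step 3: @,,,@
,,,,,
,@,,,
,,@@,
@,@@@
@,,@@
step 4: @,,@,
@,,,,
,,@,,
@,,,,
@,,,,
,,@,,
step 5: ,@,,@
,@,,@
,@,,,
,@,,,
,@,,,
,@,,@
step 6: ,@@@@
,@@,,
,@@,,
@@@,,
,@@,,
,@@,,
step 7: ,,,,,
,,,,,
,,,@,
@,,@,
,,,@,
,,,,,
step 8: ,,,,,
,,,,,
,,,,@
,,@@,
,,,,@
,,,,,
step 9: ,,,,,
,,,,,
,,,@,
,,,@@
,,,@,
,,,,,
step 10: ,,,,,
,,,,,
,,,@@
,,@@@
,,,@@
,,,,,
step 11: ,,,,,
,,,,,
,,@,@
@,@,,
,,@,@
,,,,,
step 12: ,,,,,
,,,,,
,@,@,
@,@,@
,@,@,
,,,,,
step 13: ,,,,,
,,,,,
@@@@@
@,,,@
@@@@@
,,,,,
step 14: ,,,,,
@@@@@
,@@@,
,,,,,
,@@@,
@@@@@
step 15: ,,,,,
@,,,@
,,,,,
,,,,,
,,,,,
@,,,@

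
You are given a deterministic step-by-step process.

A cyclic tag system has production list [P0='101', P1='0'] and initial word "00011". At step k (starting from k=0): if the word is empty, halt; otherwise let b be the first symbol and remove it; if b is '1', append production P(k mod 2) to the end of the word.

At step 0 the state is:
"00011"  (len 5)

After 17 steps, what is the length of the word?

0) "00011"  (len 5)
1) "0011"  (len 4)
2) "011"  (len 3)
3) "11"  (len 2)
4) "10"  (len 2)
5) "0101"  (len 4)
6) "101"  (len 3)
7) "01101"  (len 5)
8) "1101"  (len 4)
9) "101101"  (len 6)
10) "011010"  (len 6)
11) "11010"  (len 5)
12) "10100"  (len 5)
13) "0100101"  (len 7)
14) "100101"  (len 6)
15) "00101101"  (len 8)
16) "0101101"  (len 7)
17) "101101"  (len 6)

6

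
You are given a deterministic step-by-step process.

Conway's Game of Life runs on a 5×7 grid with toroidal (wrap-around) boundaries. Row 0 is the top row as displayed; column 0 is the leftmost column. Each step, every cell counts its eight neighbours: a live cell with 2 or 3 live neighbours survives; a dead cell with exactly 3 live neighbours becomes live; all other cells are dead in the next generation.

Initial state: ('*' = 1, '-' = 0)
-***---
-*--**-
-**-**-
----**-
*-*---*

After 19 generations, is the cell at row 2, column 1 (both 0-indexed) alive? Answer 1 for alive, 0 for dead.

0

t=0: -***---
-*--**-
-**-**-
----**-
*-*---*
t=1: ---****
*----*-
-**---*
*-*-*--
*-*-***
t=2: -*-*---
****---
--**-**
--*-*--
*-*----
t=3: ---*---
*-----*
*----**
--*-***
--*----
t=4: -------
*----*-
-*--*--
**-**--
--*-**-
t=5: ----***
-------
-******
**-----
-**-**-
t=6: ---**-*
*-*----
-******
-------
-****--
t=7: *---**-
*------
*******
*------
--*-**-
t=8: -*-***-
--*----
--****-
*------
-*-***-
t=9: -*---*-
-*-----
-****--
-*----*
**-*-**
t=10: -*--**-
**-**--
-*-*---
------*
-*--**-
t=11: -*----*
**-*-*-
-*-**--
*-*-**-
*---*-*
t=12: -**-*--
-*-*-**
-------
*-*----
---**--
t=13: **-----
**-***-
***---*
---*---
----*--
t=14: ****-**
---***-
-----**
****---
-------
t=15: ****-**
-*-*---
**---**
***---*
----*--
t=16: **-*-**
---*---
-----*-
--*----
----*--
t=17: *-**-**
*-*--*-
-------
-------
*******
t=18: -------
*-****-
-------
*******
-------
t=19: ---**--
---**--
-------
*******
*******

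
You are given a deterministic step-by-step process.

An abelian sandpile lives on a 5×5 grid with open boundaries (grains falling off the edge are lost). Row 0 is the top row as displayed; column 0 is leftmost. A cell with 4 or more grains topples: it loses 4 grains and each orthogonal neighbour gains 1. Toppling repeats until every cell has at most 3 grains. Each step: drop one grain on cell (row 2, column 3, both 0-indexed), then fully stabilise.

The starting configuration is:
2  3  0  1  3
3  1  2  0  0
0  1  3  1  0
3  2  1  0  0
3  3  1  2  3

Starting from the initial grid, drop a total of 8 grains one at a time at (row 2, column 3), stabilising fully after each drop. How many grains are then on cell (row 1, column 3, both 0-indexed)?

2

k=0  2  3  0  1  3
3  1  2  0  0
0  1  3  1  0
3  2  1  0  0
3  3  1  2  3
k=1  2  3  0  1  3
3  1  2  0  0
0  1  3  2  0
3  2  1  0  0
3  3  1  2  3
k=2  2  3  0  1  3
3  1  2  0  0
0  1  3  3  0
3  2  1  0  0
3  3  1  2  3
k=3  2  3  0  1  3
3  1  3  1  0
0  2  0  1  1
3  2  2  1  0
3  3  1  2  3
k=4  2  3  0  1  3
3  1  3  1  0
0  2  0  2  1
3  2  2  1  0
3  3  1  2  3
k=5  2  3  0  1  3
3  1  3  1  0
0  2  0  3  1
3  2  2  1  0
3  3  1  2  3
k=6  2  3  0  1  3
3  1  3  2  0
0  2  1  0  2
3  2  2  2  0
3  3  1  2  3
k=7  2  3  0  1  3
3  1  3  2  0
0  2  1  1  2
3  2  2  2  0
3  3  1  2  3
k=8  2  3  0  1  3
3  1  3  2  0
0  2  1  2  2
3  2  2  2  0
3  3  1  2  3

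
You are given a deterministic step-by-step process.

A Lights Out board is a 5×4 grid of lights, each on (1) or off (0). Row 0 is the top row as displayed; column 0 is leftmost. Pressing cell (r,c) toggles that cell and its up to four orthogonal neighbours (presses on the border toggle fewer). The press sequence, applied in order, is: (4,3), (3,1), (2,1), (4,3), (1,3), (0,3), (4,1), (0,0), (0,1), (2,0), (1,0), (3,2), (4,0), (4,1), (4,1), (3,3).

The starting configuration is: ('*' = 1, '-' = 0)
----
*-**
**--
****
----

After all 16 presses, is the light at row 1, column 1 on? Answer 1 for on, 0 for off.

1

gen 0: ----
*-**
**--
****
----
gen 1: ----
*-**
**--
***-
--**
gen 2: ----
*-**
*---
----
-***
gen 3: ----
****
-**-
-*--
-***
gen 4: ----
****
-**-
-*-*
-*--
gen 5: ---*
**--
-***
-*-*
-*--
gen 6: --*-
**-*
-***
-*-*
-*--
gen 7: --*-
**-*
-***
---*
*-*-
gen 8: ***-
-*-*
-***
---*
*-*-
gen 9: ----
---*
-***
---*
*-*-
gen 10: ----
*--*
*-**
*--*
*-*-
gen 11: *---
-*-*
--**
*--*
*-*-
gen 12: *---
-*-*
---*
***-
*---
gen 13: *---
-*-*
---*
-**-
-*--
gen 14: *---
-*-*
---*
--*-
*-*-
gen 15: *---
-*-*
---*
-**-
-*--
gen 16: *---
-*-*
----
-*-*
-*-*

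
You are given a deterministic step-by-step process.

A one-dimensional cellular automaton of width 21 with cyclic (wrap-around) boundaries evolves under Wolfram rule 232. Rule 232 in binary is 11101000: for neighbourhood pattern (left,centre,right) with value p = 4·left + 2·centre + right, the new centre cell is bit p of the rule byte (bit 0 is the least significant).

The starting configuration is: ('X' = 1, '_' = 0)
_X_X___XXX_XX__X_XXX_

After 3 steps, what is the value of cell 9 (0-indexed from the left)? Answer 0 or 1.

[0] _X_X___XXX_XX__X_XXX_
[1] __X____XXXXXX___XXXX_
[2] _______XXXXXX___XXXX_
[3] _______XXXXXX___XXXX_

1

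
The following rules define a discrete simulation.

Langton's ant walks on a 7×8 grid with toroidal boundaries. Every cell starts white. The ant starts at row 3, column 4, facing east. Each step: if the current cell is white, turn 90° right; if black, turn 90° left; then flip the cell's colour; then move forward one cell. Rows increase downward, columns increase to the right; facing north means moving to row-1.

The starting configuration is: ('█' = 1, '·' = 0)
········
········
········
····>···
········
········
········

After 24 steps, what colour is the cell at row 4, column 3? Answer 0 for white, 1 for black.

1

t=0: ········
········
········
····>···
········
········
········
t=1: ········
········
········
····█···
····v···
········
········
t=2: ········
········
········
····█···
···<█···
········
········
t=3: ········
········
········
···^█···
···██···
········
········
t=4: ········
········
········
···█>···
···██···
········
········
t=5: ········
········
····^···
···█····
···██···
········
········
t=6: ········
········
····█>··
···█····
···██···
········
········
t=7: ········
········
····██··
···█·v··
···██···
········
········
t=8: ········
········
····██··
···█<█··
···██···
········
········
t=9: ········
········
····^█··
···███··
···██···
········
········
t=10: ········
········
···<·█··
···███··
···██···
········
········
t=11: ········
···^····
···█·█··
···███··
···██···
········
········
t=12: ········
···█>···
···█·█··
···███··
···██···
········
········
t=13: ········
···██···
···█v█··
···███··
···██···
········
········
t=14: ········
···██···
···<██··
···███··
···██···
········
········
t=15: ········
···██···
····██··
···v██··
···██···
········
········
t=16: ········
···██···
····██··
····>█··
···██···
········
········
t=17: ········
···██···
····^█··
·····█··
···██···
········
········
t=18: ········
···██···
···<·█··
·····█··
···██···
········
········
t=19: ········
···^█···
···█·█··
·····█··
···██···
········
········
t=20: ········
··<·█···
···█·█··
·····█··
···██···
········
········
t=21: ··^·····
··█·█···
···█·█··
·····█··
···██···
········
········
t=22: ··█>····
··█·█···
···█·█··
·····█··
···██···
········
········
t=23: ··██····
··█v█···
···█·█··
·····█··
···██···
········
········
t=24: ··██····
··<██···
···█·█··
·····█··
···██···
········
········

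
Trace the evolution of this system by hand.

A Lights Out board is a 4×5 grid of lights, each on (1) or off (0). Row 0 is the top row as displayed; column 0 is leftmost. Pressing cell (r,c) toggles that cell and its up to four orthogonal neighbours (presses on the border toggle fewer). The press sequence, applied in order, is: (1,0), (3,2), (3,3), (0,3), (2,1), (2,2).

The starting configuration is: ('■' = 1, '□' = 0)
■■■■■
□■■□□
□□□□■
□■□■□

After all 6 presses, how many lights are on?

10

t=0: ■■■■■
□■■□□
□□□□■
□■□■□
t=1: □■■■■
■□■□□
■□□□■
□■□■□
t=2: □■■■■
■□■□□
■□■□■
□□■□□
t=3: □■■■■
■□■□□
■□■■■
□□□■■
t=4: □■□□□
■□■■□
■□■■■
□□□■■
t=5: □■□□□
■■■■□
□■□■■
□■□■■
t=6: □■□□□
■■□■□
□□■□■
□■■■■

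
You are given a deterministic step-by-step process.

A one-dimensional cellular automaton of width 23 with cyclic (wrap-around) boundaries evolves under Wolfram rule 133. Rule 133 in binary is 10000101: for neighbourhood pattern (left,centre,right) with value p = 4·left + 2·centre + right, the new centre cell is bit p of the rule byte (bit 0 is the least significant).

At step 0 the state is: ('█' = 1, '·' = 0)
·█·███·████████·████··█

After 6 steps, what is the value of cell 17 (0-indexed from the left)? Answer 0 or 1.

0

step 0: ·█·███·████████·████··█
step 1: ·█··█···██████···██···█
step 2: ·█··█·█··████··█····█·█
step 3: ·█··█·█···██···█·██·█·█
step 4: ·█··█·█·█····█·█····█·█
step 5: ·█··█·█·█·██·█·█·██·█·█
step 6: ·█··█·█·█····█·█····█·█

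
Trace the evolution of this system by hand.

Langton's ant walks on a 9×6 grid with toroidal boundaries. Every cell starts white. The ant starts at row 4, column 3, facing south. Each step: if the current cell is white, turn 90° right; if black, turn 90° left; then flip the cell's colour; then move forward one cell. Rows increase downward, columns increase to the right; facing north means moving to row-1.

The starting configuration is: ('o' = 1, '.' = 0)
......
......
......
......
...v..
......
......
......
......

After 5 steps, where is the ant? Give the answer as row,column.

gen 0: ......
......
......
......
...v..
......
......
......
......
gen 1: ......
......
......
......
..<o..
......
......
......
......
gen 2: ......
......
......
..^...
..oo..
......
......
......
......
gen 3: ......
......
......
..o>..
..oo..
......
......
......
......
gen 4: ......
......
......
..oo..
..ov..
......
......
......
......
gen 5: ......
......
......
..oo..
..o.>.
......
......
......
......

4,4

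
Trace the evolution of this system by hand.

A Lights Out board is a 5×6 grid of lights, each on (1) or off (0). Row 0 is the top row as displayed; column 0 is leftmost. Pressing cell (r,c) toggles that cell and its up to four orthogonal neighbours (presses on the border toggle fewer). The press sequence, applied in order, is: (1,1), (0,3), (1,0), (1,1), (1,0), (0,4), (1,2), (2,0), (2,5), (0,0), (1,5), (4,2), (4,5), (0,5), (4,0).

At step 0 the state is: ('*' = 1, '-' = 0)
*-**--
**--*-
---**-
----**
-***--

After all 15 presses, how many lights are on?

20

t=0: *-**--
**--*-
---**-
----**
-***--
t=1: ****--
--*-*-
-*-**-
----**
-***--
t=2: **--*-
--***-
-*-**-
----**
-***--
t=3: -*--*-
*****-
**-**-
----**
-***--
t=4: ----*-
---**-
*--**-
----**
-***--
t=5: *---*-
**-**-
---**-
----**
-***--
t=6: *--*-*
**-*--
---**-
----**
-***--
t=7: *-**-*
*-*---
--***-
----**
-***--
t=8: *-**-*
--*---
*****-
*---**
-***--
t=9: *-**-*
--*--*
****-*
*---*-
-***--
t=10: -***-*
*-*--*
****-*
*---*-
-***--
t=11: -***--
*-*-*-
****--
*---*-
-***--
t=12: -***--
*-*-*-
****--
*-*-*-
------
t=13: -***--
*-*-*-
****--
*-*-**
----**
t=14: -*****
*-*-**
****--
*-*-**
----**
t=15: -*****
*-*-**
****--
--*-**
**--**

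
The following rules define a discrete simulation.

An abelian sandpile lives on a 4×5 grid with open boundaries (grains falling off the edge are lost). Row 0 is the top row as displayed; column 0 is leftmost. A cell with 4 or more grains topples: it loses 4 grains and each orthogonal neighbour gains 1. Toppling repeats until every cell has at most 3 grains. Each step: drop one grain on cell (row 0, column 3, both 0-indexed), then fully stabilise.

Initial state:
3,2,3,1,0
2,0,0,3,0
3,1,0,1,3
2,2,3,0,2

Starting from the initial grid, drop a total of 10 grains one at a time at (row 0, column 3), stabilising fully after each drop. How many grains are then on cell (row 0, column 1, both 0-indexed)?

t=0: 3,2,3,1,0
2,0,0,3,0
3,1,0,1,3
2,2,3,0,2
t=1: 3,2,3,2,0
2,0,0,3,0
3,1,0,1,3
2,2,3,0,2
t=2: 3,2,3,3,0
2,0,0,3,0
3,1,0,1,3
2,2,3,0,2
t=3: 3,3,0,2,1
2,0,2,0,1
3,1,0,2,3
2,2,3,0,2
t=4: 3,3,0,3,1
2,0,2,0,1
3,1,0,2,3
2,2,3,0,2
t=5: 3,3,1,0,2
2,0,2,1,1
3,1,0,2,3
2,2,3,0,2
t=6: 3,3,1,1,2
2,0,2,1,1
3,1,0,2,3
2,2,3,0,2
t=7: 3,3,1,2,2
2,0,2,1,1
3,1,0,2,3
2,2,3,0,2
t=8: 3,3,1,3,2
2,0,2,1,1
3,1,0,2,3
2,2,3,0,2
t=9: 3,3,2,0,3
2,0,2,2,1
3,1,0,2,3
2,2,3,0,2
t=10: 3,3,2,1,3
2,0,2,2,1
3,1,0,2,3
2,2,3,0,2

3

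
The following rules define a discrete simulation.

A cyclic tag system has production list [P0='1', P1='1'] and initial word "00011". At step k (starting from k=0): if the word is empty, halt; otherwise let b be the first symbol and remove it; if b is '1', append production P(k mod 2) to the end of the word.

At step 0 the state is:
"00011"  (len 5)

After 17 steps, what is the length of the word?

step 0: "00011"  (len 5)
step 1: "0011"  (len 4)
step 2: "011"  (len 3)
step 3: "11"  (len 2)
step 4: "11"  (len 2)
step 5: "11"  (len 2)
step 6: "11"  (len 2)
step 7: "11"  (len 2)
step 8: "11"  (len 2)
step 9: "11"  (len 2)
step 10: "11"  (len 2)
step 11: "11"  (len 2)
step 12: "11"  (len 2)
step 13: "11"  (len 2)
step 14: "11"  (len 2)
step 15: "11"  (len 2)
step 16: "11"  (len 2)
step 17: "11"  (len 2)

2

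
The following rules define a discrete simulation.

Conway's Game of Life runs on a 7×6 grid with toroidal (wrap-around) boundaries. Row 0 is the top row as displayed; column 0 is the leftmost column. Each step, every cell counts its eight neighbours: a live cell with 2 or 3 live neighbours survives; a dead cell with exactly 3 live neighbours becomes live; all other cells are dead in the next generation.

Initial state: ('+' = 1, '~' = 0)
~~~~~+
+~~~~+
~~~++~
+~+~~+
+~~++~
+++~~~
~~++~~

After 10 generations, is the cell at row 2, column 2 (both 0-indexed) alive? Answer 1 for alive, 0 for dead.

k=0  ~~~~~+
+~~~~+
~~~++~
+~+~~+
+~~++~
+++~~~
~~++~~
k=1  +~~~++
+~~~~+
~+~++~
+++~~~
~~~++~
+~~~++
+~++~~
k=2  ~~~++~
~+~+~~
~~~++~
++~~~+
~~+++~
+++~~~
~~~+~~
k=3  ~~~++~
~~~~~~
~+~+++
++~~~+
~~~++~
~+~~+~
~+~++~
k=4  ~~+++~
~~+~~+
~++~++
~+~~~~
~++++~
~~~~~+
~~~~~+
k=5  ~~++++
+~~~~+
~+++++
~~~~~+
+++++~
+~++~+
~~~+~+
k=6  ~~++~~
~~~~~~
~+++~~
~~~~~~
~~~~~~
~~~~~~
~+~~~~
k=7  ~~+~~~
~+~~~~
~~+~~~
~~+~~~
~~~~~~
~~~~~~
~~+~~~
k=8  ~++~~~
~++~~~
~++~~~
~~~~~~
~~~~~~
~~~~~~
~~~~~~
k=9  ~++~~~
+~~+~~
~++~~~
~~~~~~
~~~~~~
~~~~~~
~~~~~~
k=10  ~++~~~
+~~+~~
~++~~~
~~~~~~
~~~~~~
~~~~~~
~~~~~~

1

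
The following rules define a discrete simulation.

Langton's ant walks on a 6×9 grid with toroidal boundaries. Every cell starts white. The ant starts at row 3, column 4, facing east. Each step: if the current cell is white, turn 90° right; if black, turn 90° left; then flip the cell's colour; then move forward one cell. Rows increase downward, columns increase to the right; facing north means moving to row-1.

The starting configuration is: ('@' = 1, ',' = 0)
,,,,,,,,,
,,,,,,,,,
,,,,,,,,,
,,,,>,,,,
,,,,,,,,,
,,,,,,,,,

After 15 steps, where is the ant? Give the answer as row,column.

[0] ,,,,,,,,,
,,,,,,,,,
,,,,,,,,,
,,,,>,,,,
,,,,,,,,,
,,,,,,,,,
[1] ,,,,,,,,,
,,,,,,,,,
,,,,,,,,,
,,,,@,,,,
,,,,v,,,,
,,,,,,,,,
[2] ,,,,,,,,,
,,,,,,,,,
,,,,,,,,,
,,,,@,,,,
,,,<@,,,,
,,,,,,,,,
[3] ,,,,,,,,,
,,,,,,,,,
,,,,,,,,,
,,,^@,,,,
,,,@@,,,,
,,,,,,,,,
[4] ,,,,,,,,,
,,,,,,,,,
,,,,,,,,,
,,,@>,,,,
,,,@@,,,,
,,,,,,,,,
[5] ,,,,,,,,,
,,,,,,,,,
,,,,^,,,,
,,,@,,,,,
,,,@@,,,,
,,,,,,,,,
[6] ,,,,,,,,,
,,,,,,,,,
,,,,@>,,,
,,,@,,,,,
,,,@@,,,,
,,,,,,,,,
[7] ,,,,,,,,,
,,,,,,,,,
,,,,@@,,,
,,,@,v,,,
,,,@@,,,,
,,,,,,,,,
[8] ,,,,,,,,,
,,,,,,,,,
,,,,@@,,,
,,,@<@,,,
,,,@@,,,,
,,,,,,,,,
[9] ,,,,,,,,,
,,,,,,,,,
,,,,^@,,,
,,,@@@,,,
,,,@@,,,,
,,,,,,,,,
[10] ,,,,,,,,,
,,,,,,,,,
,,,<,@,,,
,,,@@@,,,
,,,@@,,,,
,,,,,,,,,
[11] ,,,,,,,,,
,,,^,,,,,
,,,@,@,,,
,,,@@@,,,
,,,@@,,,,
,,,,,,,,,
[12] ,,,,,,,,,
,,,@>,,,,
,,,@,@,,,
,,,@@@,,,
,,,@@,,,,
,,,,,,,,,
[13] ,,,,,,,,,
,,,@@,,,,
,,,@v@,,,
,,,@@@,,,
,,,@@,,,,
,,,,,,,,,
[14] ,,,,,,,,,
,,,@@,,,,
,,,<@@,,,
,,,@@@,,,
,,,@@,,,,
,,,,,,,,,
[15] ,,,,,,,,,
,,,@@,,,,
,,,,@@,,,
,,,v@@,,,
,,,@@,,,,
,,,,,,,,,

3,3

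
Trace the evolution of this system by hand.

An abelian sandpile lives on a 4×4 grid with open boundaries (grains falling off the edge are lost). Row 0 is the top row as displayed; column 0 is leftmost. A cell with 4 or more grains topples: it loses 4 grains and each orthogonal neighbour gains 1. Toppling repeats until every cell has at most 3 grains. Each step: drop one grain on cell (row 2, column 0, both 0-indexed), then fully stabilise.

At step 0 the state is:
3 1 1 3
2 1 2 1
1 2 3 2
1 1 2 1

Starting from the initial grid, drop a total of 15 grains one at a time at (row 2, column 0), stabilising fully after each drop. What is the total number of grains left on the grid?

[0] 3 1 1 3
2 1 2 1
1 2 3 2
1 1 2 1
[1] 3 1 1 3
2 1 2 1
2 2 3 2
1 1 2 1
[2] 3 1 1 3
2 1 2 1
3 2 3 2
1 1 2 1
[3] 3 1 1 3
3 1 2 1
0 3 3 2
2 1 2 1
[4] 3 1 1 3
3 1 2 1
1 3 3 2
2 1 2 1
[5] 3 1 1 3
3 1 2 1
2 3 3 2
2 1 2 1
[6] 3 1 1 3
3 1 2 1
3 3 3 2
2 1 2 1
[7] 0 2 1 3
1 3 3 1
2 1 0 3
3 2 3 1
[8] 0 2 1 3
1 3 3 1
3 1 0 3
3 2 3 1
[9] 0 2 1 3
2 3 3 1
1 2 0 3
0 3 3 1
[10] 0 2 1 3
2 3 3 1
2 2 0 3
0 3 3 1
[11] 0 2 1 3
2 3 3 1
3 2 0 3
0 3 3 1
[12] 0 2 1 3
3 3 3 1
0 3 0 3
1 3 3 1
[13] 0 2 1 3
3 3 3 1
1 3 0 3
1 3 3 1
[14] 0 2 1 3
3 3 3 1
2 3 0 3
1 3 3 1
[15] 0 2 1 3
3 3 3 1
3 3 0 3
1 3 3 1

33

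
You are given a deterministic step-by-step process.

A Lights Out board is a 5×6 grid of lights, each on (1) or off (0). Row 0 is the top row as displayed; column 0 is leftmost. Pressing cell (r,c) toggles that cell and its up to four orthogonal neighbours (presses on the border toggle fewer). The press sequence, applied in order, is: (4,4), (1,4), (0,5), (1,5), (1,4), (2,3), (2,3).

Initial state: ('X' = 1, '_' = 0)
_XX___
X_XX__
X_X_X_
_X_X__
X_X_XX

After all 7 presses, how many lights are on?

17

step 0: _XX___
X_XX__
X_X_X_
_X_X__
X_X_XX
step 1: _XX___
X_XX__
X_X_X_
_X_XX_
X_XX__
step 2: _XX_X_
X_X_XX
X_X___
_X_XX_
X_XX__
step 3: _XX__X
X_X_X_
X_X___
_X_XX_
X_XX__
step 4: _XX___
X_X__X
X_X__X
_X_XX_
X_XX__
step 5: _XX_X_
X_XXX_
X_X_XX
_X_XX_
X_XX__
step 6: _XX_X_
X_X_X_
X__X_X
_X__X_
X_XX__
step 7: _XX_X_
X_XXX_
X_X_XX
_X_XX_
X_XX__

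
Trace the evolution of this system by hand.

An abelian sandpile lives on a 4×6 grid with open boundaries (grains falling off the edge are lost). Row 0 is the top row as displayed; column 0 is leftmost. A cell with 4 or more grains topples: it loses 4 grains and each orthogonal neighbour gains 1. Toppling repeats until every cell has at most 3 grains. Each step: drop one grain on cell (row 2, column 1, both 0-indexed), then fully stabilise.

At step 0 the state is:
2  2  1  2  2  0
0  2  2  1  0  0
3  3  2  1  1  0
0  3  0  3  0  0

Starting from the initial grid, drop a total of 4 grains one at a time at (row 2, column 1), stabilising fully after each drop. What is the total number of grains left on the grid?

32

k=0  2  2  1  2  2  0
0  2  2  1  0  0
3  3  2  1  1  0
0  3  0  3  0  0
k=1  2  2  1  2  2  0
1  3  2  1  0  0
0  2  3  1  1  0
2  0  1  3  0  0
k=2  2  2  1  2  2  0
1  3  2  1  0  0
0  3  3  1  1  0
2  0  1  3  0  0
k=3  2  3  2  2  2  0
2  1  0  2  0  0
1  2  1  2  1  0
2  1  2  3  0  0
k=4  2  3  2  2  2  0
2  1  0  2  0  0
1  3  1  2  1  0
2  1  2  3  0  0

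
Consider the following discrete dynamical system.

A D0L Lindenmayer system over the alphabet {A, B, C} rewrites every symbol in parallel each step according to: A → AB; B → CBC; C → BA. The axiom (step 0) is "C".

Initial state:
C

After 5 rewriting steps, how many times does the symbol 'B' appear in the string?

29

step 0: C
step 1: BA
step 2: CBCAB
step 3: BACBCBAABCBC
step 4: CBCABBACBCBACBCABABCBCBACBCBA
step 5: BACBCBAABCBCCBCABBACBCBACBCABBACBCBAABCBCABCBCBACBCBACBCABBACBCBACBCAB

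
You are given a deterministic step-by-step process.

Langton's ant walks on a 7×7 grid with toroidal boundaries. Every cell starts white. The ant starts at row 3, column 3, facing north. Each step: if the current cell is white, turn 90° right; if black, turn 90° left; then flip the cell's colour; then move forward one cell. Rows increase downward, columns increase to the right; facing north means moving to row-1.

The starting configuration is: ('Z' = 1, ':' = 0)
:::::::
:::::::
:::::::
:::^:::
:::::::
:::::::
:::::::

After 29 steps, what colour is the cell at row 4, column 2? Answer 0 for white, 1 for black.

[0] :::::::
:::::::
:::::::
:::^:::
:::::::
:::::::
:::::::
[1] :::::::
:::::::
:::::::
:::Z>::
:::::::
:::::::
:::::::
[2] :::::::
:::::::
:::::::
:::ZZ::
::::v::
:::::::
:::::::
[3] :::::::
:::::::
:::::::
:::ZZ::
:::<Z::
:::::::
:::::::
[4] :::::::
:::::::
:::::::
:::^Z::
:::ZZ::
:::::::
:::::::
[5] :::::::
:::::::
:::::::
::<:Z::
:::ZZ::
:::::::
:::::::
[6] :::::::
:::::::
::^::::
::Z:Z::
:::ZZ::
:::::::
:::::::
[7] :::::::
:::::::
::Z>:::
::Z:Z::
:::ZZ::
:::::::
:::::::
[8] :::::::
:::::::
::ZZ:::
::ZvZ::
:::ZZ::
:::::::
:::::::
[9] :::::::
:::::::
::ZZ:::
::<ZZ::
:::ZZ::
:::::::
:::::::
[10] :::::::
:::::::
::ZZ:::
:::ZZ::
::vZZ::
:::::::
:::::::
[11] :::::::
:::::::
::ZZ:::
:::ZZ::
:<ZZZ::
:::::::
:::::::
[12] :::::::
:::::::
::ZZ:::
:^:ZZ::
:ZZZZ::
:::::::
:::::::
[13] :::::::
:::::::
::ZZ:::
:Z>ZZ::
:ZZZZ::
:::::::
:::::::
[14] :::::::
:::::::
::ZZ:::
:ZZZZ::
:ZvZZ::
:::::::
:::::::
[15] :::::::
:::::::
::ZZ:::
:ZZZZ::
:Z:>Z::
:::::::
:::::::
[16] :::::::
:::::::
::ZZ:::
:ZZ^Z::
:Z::Z::
:::::::
:::::::
[17] :::::::
:::::::
::ZZ:::
:Z<:Z::
:Z::Z::
:::::::
:::::::
[18] :::::::
:::::::
::ZZ:::
:Z::Z::
:Zv:Z::
:::::::
:::::::
[19] :::::::
:::::::
::ZZ:::
:Z::Z::
:<Z:Z::
:::::::
:::::::
[20] :::::::
:::::::
::ZZ:::
:Z::Z::
::Z:Z::
:v:::::
:::::::
[21] :::::::
:::::::
::ZZ:::
:Z::Z::
::Z:Z::
<Z:::::
:::::::
[22] :::::::
:::::::
::ZZ:::
:Z::Z::
^:Z:Z::
ZZ:::::
:::::::
[23] :::::::
:::::::
::ZZ:::
:Z::Z::
Z>Z:Z::
ZZ:::::
:::::::
[24] :::::::
:::::::
::ZZ:::
:Z::Z::
ZZZ:Z::
Zv:::::
:::::::
[25] :::::::
:::::::
::ZZ:::
:Z::Z::
ZZZ:Z::
Z:>::::
:::::::
[26] :::::::
:::::::
::ZZ:::
:Z::Z::
ZZZ:Z::
Z:Z::::
::v::::
[27] :::::::
:::::::
::ZZ:::
:Z::Z::
ZZZ:Z::
Z:Z::::
:<Z::::
[28] :::::::
:::::::
::ZZ:::
:Z::Z::
ZZZ:Z::
Z^Z::::
:ZZ::::
[29] :::::::
:::::::
::ZZ:::
:Z::Z::
ZZZ:Z::
ZZ>::::
:ZZ::::

1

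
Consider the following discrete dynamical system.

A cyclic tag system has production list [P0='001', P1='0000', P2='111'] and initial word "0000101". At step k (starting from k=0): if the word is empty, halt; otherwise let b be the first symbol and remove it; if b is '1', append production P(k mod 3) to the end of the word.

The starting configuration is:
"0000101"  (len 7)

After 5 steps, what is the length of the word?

k=0  "0000101"  (len 7)
k=1  "000101"  (len 6)
k=2  "00101"  (len 5)
k=3  "0101"  (len 4)
k=4  "101"  (len 3)
k=5  "010000"  (len 6)

6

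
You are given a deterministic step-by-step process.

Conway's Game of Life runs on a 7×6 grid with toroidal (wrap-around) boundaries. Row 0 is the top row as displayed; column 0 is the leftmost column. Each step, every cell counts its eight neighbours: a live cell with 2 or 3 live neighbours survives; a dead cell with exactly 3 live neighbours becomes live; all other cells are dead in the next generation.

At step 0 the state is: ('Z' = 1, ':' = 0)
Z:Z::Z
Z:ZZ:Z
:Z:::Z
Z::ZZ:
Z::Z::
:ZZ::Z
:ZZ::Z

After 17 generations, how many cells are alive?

[0] Z:Z::Z
Z:ZZ:Z
:Z:::Z
Z::ZZ:
Z::Z::
:ZZ::Z
:ZZ::Z
[1] ::::::
::ZZ::
:Z::::
ZZZZZ:
Z::Z::
:::ZZZ
:::ZZZ
[2] ::Z:::
::Z:::
Z:::Z:
Z::ZZZ
Z:::::
Z:Z:::
:::Z:Z
[3] ::ZZ::
:Z:Z::
ZZ::Z:
ZZ:ZZ:
Z::ZZ:
ZZ:::Z
:ZZZ::
[4] ::::Z:
ZZ:ZZ:
::::Z:
::::::
:::Z::
:::::Z
:::ZZ:
[5] ::Z:::
:::ZZ:
:::ZZZ
::::::
::::::
:::Z::
:::ZZZ
[6] ::Z::Z
::Z::Z
:::Z:Z
::::Z:
::::::
:::Z::
::ZZZ:
[7] :ZZ::Z
Z:ZZ:Z
:::Z:Z
::::Z:
::::::
::ZZZ:
::Z:Z:
[8] :::::Z
:::Z:Z
Z:ZZ:Z
::::Z:
::::Z:
::Z:Z:
::::ZZ
[9] Z::::Z
::ZZ:Z
Z:ZZ:Z
::::Z:
::::ZZ
::::Z:
:::ZZZ
[10] Z:Z:::
::ZZ::
ZZZ::Z
Z:::::
:::ZZZ
::::::
Z::Z::
[11] ::Z:::
:::Z:Z
Z:ZZ:Z
::ZZ::
::::ZZ
:::Z:Z
:Z::::
[12] ::Z:::
ZZ:Z:Z
ZZ:::Z
ZZZ:::
::Z::Z
Z::::Z
::Z:::
[13] Z:ZZ::
::::ZZ
::::Z:
::Z:::
::Z::Z
ZZ:::Z
:Z::::
[14] ZZZZZZ
::::ZZ
:::ZZZ
:::Z::
::Z::Z
:ZZ::Z
:::::Z
[15] :ZZZ::
:Z::::
:::Z:Z
::ZZ:Z
ZZZZZ:
:ZZ:ZZ
::::::
[16] :ZZ:::
ZZ:ZZ:
Z::Z::
:::::Z
::::::
::::ZZ
Z:::Z:
[17] ::Z:Z:
Z::ZZZ
ZZZZ::
::::::
::::ZZ
::::ZZ
ZZ:ZZ:

18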